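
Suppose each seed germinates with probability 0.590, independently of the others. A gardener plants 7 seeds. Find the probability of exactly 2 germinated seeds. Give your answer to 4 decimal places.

X ~ Binomial(n=7, p=0.59).
P(X=2) = C(7,2) · p^2 · (1−p)^5
= 21 · 0.3481 · 0.011586 = 0.084692

0.0847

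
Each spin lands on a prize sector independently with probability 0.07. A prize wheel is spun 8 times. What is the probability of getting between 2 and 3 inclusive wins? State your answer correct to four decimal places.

X ~ Binomial(8, 0.07); P(2 ≤ X ≤ 3) = Σ C(8,k) p^k (1−p)^(8−k) over k:
  k=2: C(8,2)·0.07^2·0.93^6 = 0.088767
  k=3: C(8,3)·0.07^3·0.93^5 = 0.013363
Total = 0.102130

0.1021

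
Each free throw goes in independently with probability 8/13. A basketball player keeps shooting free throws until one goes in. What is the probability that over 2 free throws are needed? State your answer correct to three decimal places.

Y = number of free throws to the first success; geometric, p = 0.615385.
P(Y > 2) = P(first 2 all fail) = (1−p)^2 = 0.14793

0.148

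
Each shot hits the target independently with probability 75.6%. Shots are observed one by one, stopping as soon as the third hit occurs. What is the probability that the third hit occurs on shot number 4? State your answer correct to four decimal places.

0.3163

Y = trial on which the third success occurs; negative binomial, r=3, p=0.756.
P(Y=4) = C(3,2) · p^3 · (1−p)^1
= 3 · 0.43208 · 0.244 = 0.316283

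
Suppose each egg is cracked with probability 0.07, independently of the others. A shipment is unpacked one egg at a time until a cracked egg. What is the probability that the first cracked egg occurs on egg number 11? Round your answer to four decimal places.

Geometric (trials to first success), p = 0.07.
P(Y = 11) = (1−p)^10 · p = 0.48398 · 0.07 = 0.033879

0.0339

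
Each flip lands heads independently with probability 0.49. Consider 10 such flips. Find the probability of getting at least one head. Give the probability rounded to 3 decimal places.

P(at least one) = 1 − P(none) = 1 − (1 − 0.49)^10
= 1 − 0.00119 = 0.99881

0.999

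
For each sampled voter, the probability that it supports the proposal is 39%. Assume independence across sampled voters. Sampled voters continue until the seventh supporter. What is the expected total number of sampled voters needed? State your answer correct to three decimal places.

Y = total sampled voters until the seventh success; negative binomial with r=7, p=0.39.
E[Y] = r / p = 7 / 0.39 = 17.94872

17.949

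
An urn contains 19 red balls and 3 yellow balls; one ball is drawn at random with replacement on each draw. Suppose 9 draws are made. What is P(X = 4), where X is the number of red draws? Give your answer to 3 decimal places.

X ~ Binomial(n=9, p=0.863636).
P(X=4) = C(9,4) · p^4 · (1−p)^5
= 126 · 0.55632 · 4.7151e-05 = 0.00331

0.003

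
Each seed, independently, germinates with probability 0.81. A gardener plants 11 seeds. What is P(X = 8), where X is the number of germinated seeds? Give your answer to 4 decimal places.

0.2097

X ~ Binomial(n=11, p=0.81).
P(X=8) = C(11,8) · p^8 · (1−p)^3
= 165 · 0.1853 · 0.006859 = 0.209713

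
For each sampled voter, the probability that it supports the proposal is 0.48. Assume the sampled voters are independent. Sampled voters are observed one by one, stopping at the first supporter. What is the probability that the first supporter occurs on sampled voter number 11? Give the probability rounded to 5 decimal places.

Geometric (trials to first success), p = 0.48.
P(Y = 11) = (1−p)^10 · p = 0.0014456 · 0.48 = 0.0006939

0.00069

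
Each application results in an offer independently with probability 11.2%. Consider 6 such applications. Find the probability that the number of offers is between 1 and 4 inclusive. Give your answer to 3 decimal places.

0.510

X ~ Binomial(6, 0.112); P(1 ≤ X ≤ 4) = Σ C(6,k) p^k (1−p)^(6−k) over k:
  k=1: C(6,1)·0.112^1·0.888^5 = 0.37105
  k=2: C(6,2)·0.112^2·0.888^4 = 0.11700
  k=3: C(6,3)·0.112^3·0.888^3 = 0.01968
  k=4: C(6,4)·0.112^4·0.888^2 = 0.00186
Total = 0.50959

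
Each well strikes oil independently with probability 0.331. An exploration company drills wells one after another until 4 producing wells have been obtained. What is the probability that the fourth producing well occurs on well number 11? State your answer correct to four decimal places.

Y = trial on which the fourth success occurs; negative binomial, r=4, p=0.331.
P(Y=11) = C(10,3) · p^4 · (1−p)^7
= 120 · 0.012004 · 0.059977 = 0.086393

0.0864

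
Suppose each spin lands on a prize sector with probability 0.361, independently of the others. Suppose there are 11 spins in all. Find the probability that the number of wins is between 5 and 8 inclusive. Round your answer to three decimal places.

X ~ Binomial(11, 0.361); P(5 ≤ X ≤ 8) = Σ C(11,k) p^k (1−p)^(11−k) over k:
  k=5: C(11,5)·0.361^5·0.639^6 = 0.19283
  k=6: C(11,6)·0.361^6·0.639^5 = 0.10894
  k=7: C(11,7)·0.361^7·0.639^4 = 0.04396
  k=8: C(11,8)·0.361^8·0.639^3 = 0.01242
Total = 0.35815

0.358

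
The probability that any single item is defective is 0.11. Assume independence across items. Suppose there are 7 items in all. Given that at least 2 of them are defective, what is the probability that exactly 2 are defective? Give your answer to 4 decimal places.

X ~ Binomial(7, 0.11). Want P(X=2 | X≥2) = P(X=2) / P(X≥2).
P(X=2) = C(7,2)·0.11^2·0.89^5 = 0.141891
P(X≥2) = 1 − 0.442313 − 0.382676 = 0.175011
Ratio = 0.141891 / 0.175011 = 0.810754

0.8108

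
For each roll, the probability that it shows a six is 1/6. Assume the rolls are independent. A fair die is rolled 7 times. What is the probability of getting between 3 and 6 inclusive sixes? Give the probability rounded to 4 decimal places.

0.0958

X ~ Binomial(7, 0.166667); P(3 ≤ X ≤ 6) = Σ C(7,k) p^k (1−p)^(7−k) over k:
  k=3: C(7,3)·0.166667^3·0.833333^4 = 0.078143
  k=4: C(7,4)·0.166667^4·0.833333^3 = 0.015629
  k=5: C(7,5)·0.166667^5·0.833333^2 = 0.001875
  k=6: C(7,6)·0.166667^6·0.833333^1 = 0.000125
Total = 0.095772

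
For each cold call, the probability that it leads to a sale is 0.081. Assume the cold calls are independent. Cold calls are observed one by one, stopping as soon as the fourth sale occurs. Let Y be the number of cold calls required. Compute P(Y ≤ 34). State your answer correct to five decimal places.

0.29535

Finishing within 34 cold calls ⇔ at least 4 successes in the first 34. With X ~ Binomial(34, 0.081), P(Y ≤ 34) = 1 − P(X ≤ 3).
  k=0: C(34,0)·0.081^0·0.919^34 = 0.0565884
  k=1: C(34,1)·0.081^1·0.919^33 = 0.1695805
  k=2: C(34,2)·0.081^2·0.919^32 = 0.2466206
  k=3: C(34,3)·0.081^3·0.919^31 = 0.2318609
1 − 0.7046503 = 0.2953497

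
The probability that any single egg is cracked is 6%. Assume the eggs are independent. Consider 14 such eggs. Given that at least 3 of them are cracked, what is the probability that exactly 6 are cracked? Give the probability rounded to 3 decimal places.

X ~ Binomial(14, 0.06). Want P(X=6 | X≥3) = P(X=6) / P(X≥3).
P(X=6) = C(14,6)·0.06^6·0.94^8 = 0.00009
P(X≥3) = 1 − 0.42052 − 0.37579 − 0.15591 = 0.04778
Ratio = 0.00009 / 0.04778 = 0.00179

0.002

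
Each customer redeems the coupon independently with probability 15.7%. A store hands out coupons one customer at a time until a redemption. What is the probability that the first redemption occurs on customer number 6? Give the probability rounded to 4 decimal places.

0.0668

Geometric (trials to first success), p = 0.157.
P(Y = 6) = (1−p)^5 · p = 0.42573 · 0.157 = 0.066840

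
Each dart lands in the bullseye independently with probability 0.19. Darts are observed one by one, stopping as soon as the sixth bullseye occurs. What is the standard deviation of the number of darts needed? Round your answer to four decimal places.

Y = total darts until the sixth success; negative binomial with r=6, p=0.19.
SD(Y) = √[r(1−p)/p²] = √(134.626039) = 11.602846

11.6028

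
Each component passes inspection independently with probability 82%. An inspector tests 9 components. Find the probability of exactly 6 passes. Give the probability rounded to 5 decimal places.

X ~ Binomial(n=9, p=0.82).
P(X=6) = C(9,6) · p^6 · (1−p)^3
= 84 · 0.30401 · 0.005832 = 0.1489292

0.14893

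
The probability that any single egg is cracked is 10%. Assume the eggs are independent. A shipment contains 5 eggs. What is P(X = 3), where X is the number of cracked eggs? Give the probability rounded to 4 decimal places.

X ~ Binomial(n=5, p=0.10).
P(X=3) = C(5,3) · p^3 · (1−p)^2
= 10 · 0.001 · 0.81 = 0.008100

0.0081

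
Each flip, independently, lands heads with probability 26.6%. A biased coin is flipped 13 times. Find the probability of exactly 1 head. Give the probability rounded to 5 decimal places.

0.08456

X ~ Binomial(n=13, p=0.266).
P(X=1) = C(13,1) · p^1 · (1−p)^12
= 13 · 0.266 · 0.024454 = 0.0845625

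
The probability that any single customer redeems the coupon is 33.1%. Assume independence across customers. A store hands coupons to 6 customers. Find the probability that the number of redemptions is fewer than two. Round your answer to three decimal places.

0.356

X ~ Binomial(6, 0.331); P(X ≤ 1) = Σ C(6,k) p^k (1−p)^(6−k) over k:
  k=0: C(6,0)·0.331^0·0.669^6 = 0.08965
  k=1: C(6,1)·0.331^1·0.669^5 = 0.26614
Total = 0.35579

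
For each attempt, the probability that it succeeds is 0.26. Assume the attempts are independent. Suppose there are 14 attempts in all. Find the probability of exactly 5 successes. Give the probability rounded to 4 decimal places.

0.1583

X ~ Binomial(n=14, p=0.26).
P(X=5) = C(14,5) · p^5 · (1−p)^9
= 2002 · 0.0011881 · 0.06654 = 0.158276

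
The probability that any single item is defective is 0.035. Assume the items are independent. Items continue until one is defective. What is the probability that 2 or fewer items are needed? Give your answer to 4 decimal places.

0.0688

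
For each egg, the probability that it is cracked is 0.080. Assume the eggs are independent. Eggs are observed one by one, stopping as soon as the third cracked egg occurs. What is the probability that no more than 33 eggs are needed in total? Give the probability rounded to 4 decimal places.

0.4982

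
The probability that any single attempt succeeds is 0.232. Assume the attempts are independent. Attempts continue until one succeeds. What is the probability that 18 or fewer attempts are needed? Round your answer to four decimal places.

0.9914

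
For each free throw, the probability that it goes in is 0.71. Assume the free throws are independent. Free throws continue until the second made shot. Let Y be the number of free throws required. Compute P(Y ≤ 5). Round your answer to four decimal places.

Finishing within 5 free throws ⇔ at least 2 successes in the first 5. With X ~ Binomial(5, 0.71), P(Y ≤ 5) = 1 − P(X ≤ 1).
  k=0: C(5,0)·0.71^0·0.29^5 = 0.002051
  k=1: C(5,1)·0.71^1·0.29^4 = 0.025108
1 − 0.027160 = 0.972840

0.9728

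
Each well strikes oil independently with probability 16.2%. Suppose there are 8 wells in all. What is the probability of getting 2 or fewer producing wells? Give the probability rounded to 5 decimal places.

0.87378

X ~ Binomial(8, 0.162); P(X ≤ 2) = Σ C(8,k) p^k (1−p)^(8−k) over k:
  k=0: C(8,0)·0.162^0·0.838^8 = 0.2431936
  k=1: C(8,1)·0.162^1·0.838^7 = 0.3761085
  k=2: C(8,2)·0.162^2·0.838^6 = 0.2544791
Total = 0.8737812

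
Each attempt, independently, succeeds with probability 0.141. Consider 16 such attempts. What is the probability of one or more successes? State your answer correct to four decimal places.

P(at least one) = 1 − P(none) = 1 − (1 − 0.141)^16
= 1 − 0.087880 = 0.912120

0.9121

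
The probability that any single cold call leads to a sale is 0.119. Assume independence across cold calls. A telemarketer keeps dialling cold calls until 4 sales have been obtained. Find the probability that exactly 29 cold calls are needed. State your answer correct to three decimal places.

0.028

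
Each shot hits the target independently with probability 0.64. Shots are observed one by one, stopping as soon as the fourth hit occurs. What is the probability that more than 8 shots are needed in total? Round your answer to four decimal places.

0.1180

Needing more than 8 shots ⇔ fewer than 4 successes in the first 8. With X ~ Binomial(8, 0.64), P(Y > 8) = P(X ≤ 3).
  k=0: C(8,0)·0.64^0·0.36^8 = 0.000282
  k=1: C(8,1)·0.64^1·0.36^7 = 0.004012
  k=2: C(8,2)·0.64^2·0.36^6 = 0.024965
  k=3: C(8,3)·0.64^3·0.36^5 = 0.088765
P(X ≤ 3) = 0.118024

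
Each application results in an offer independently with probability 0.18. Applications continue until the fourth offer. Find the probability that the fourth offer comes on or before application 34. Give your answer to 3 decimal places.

0.884

Finishing within 34 applications ⇔ at least 4 successes in the first 34. With X ~ Binomial(34, 0.18), P(Y ≤ 34) = 1 − P(X ≤ 3).
  k=0: C(34,0)·0.18^0·0.82^34 = 0.00117
  k=1: C(34,1)·0.18^1·0.82^33 = 0.00876
  k=2: C(34,2)·0.18^2·0.82^32 = 0.03174
  k=3: C(34,3)·0.18^3·0.82^31 = 0.07431
1 − 0.11598 = 0.88402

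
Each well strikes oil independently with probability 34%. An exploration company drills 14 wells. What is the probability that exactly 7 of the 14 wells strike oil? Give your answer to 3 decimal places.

0.098

X ~ Binomial(n=14, p=0.34).
P(X=7) = C(14,7) · p^7 · (1−p)^7
= 3432 · 0.00052523 · 0.054552 = 0.09833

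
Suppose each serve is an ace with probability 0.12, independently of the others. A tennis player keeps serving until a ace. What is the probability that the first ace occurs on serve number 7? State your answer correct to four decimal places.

Geometric (trials to first success), p = 0.12.
P(Y = 7) = (1−p)^6 · p = 0.4644 · 0.12 = 0.055728

0.0557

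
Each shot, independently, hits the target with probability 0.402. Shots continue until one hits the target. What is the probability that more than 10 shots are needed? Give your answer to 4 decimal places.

0.0058

Y = number of shots to the first success; geometric, p = 0.402.
P(Y > 10) = P(first 10 all fail) = (1−p)^10 = 0.005848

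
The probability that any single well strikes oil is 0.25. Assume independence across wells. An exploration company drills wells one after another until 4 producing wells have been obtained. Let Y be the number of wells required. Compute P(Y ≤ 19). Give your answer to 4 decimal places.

0.7369

Finishing within 19 wells ⇔ at least 4 successes in the first 19. With X ~ Binomial(19, 0.25), P(Y ≤ 19) = 1 − P(X ≤ 3).
  k=0: C(19,0)·0.25^0·0.75^19 = 0.004228
  k=1: C(19,1)·0.25^1·0.75^18 = 0.026779
  k=2: C(19,2)·0.25^2·0.75^17 = 0.080337
  k=3: C(19,3)·0.25^3·0.75^16 = 0.151748
1 − 0.263093 = 0.736907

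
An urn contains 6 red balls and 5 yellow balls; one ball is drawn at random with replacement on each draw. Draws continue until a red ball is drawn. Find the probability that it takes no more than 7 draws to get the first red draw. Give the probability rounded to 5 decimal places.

0.99599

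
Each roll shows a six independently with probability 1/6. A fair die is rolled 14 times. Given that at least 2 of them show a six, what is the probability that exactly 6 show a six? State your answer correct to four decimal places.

X ~ Binomial(14, 0.166667). Want P(X=6 | X≥2) = P(X=6) / P(X≥2).
P(X=6) = C(14,6)·0.166667^6·0.833333^8 = 0.014969
P(X≥2) = 1 − 0.077887 − 0.218082 = 0.704031
Ratio = 0.014969 / 0.704031 = 0.021262

0.0213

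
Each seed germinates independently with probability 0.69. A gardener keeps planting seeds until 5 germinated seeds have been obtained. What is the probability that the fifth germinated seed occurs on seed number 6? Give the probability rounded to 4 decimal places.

Y = trial on which the fifth success occurs; negative binomial, r=5, p=0.69.
P(Y=6) = C(5,4) · p^5 · (1−p)^1
= 5 · 0.1564 · 0.31 = 0.242425

0.2424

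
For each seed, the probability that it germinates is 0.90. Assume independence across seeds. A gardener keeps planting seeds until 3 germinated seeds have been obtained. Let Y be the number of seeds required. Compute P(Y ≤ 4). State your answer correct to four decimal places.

0.9477

Finishing within 4 seeds ⇔ at least 3 successes in the first 4. With X ~ Binomial(4, 0.90), P(Y ≤ 4) = 1 − P(X ≤ 2).
  k=0: C(4,0)·0.90^0·0.10^4 = 0.000100
  k=1: C(4,1)·0.90^1·0.10^3 = 0.003600
  k=2: C(4,2)·0.90^2·0.10^2 = 0.048600
1 − 0.052300 = 0.947700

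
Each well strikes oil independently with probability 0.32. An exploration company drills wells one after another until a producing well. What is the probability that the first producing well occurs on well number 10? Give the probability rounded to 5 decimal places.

Geometric (trials to first success), p = 0.32.
P(Y = 10) = (1−p)^9 · p = 0.031087 · 0.32 = 0.0099479

0.00995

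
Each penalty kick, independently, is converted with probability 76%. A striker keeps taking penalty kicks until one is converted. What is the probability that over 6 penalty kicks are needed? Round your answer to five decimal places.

Y = number of penalty kicks to the first success; geometric, p = 0.76.
P(Y > 6) = P(first 6 all fail) = (1−p)^6 = 0.0001911

0.00019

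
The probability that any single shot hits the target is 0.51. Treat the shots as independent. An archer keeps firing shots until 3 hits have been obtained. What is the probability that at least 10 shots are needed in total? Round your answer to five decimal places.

Needing more than 9 shots ⇔ fewer than 3 successes in the first 9. With X ~ Binomial(9, 0.51), P(Y > 9) = P(X ≤ 2).
  k=0: C(9,0)·0.51^0·0.49^9 = 0.0016284
  k=1: C(9,1)·0.51^1·0.49^8 = 0.0152539
  k=2: C(9,2)·0.51^2·0.49^7 = 0.0635061
P(X ≤ 2) = 0.0803884

0.08039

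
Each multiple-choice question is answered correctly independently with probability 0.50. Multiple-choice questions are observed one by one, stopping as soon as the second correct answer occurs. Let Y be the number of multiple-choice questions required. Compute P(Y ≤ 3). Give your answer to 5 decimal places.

Finishing within 3 multiple-choice questions ⇔ at least 2 successes in the first 3. With X ~ Binomial(3, 0.50), P(Y ≤ 3) = 1 − P(X ≤ 1).
  k=0: C(3,0)·0.50^0·0.50^3 = 0.1250000
  k=1: C(3,1)·0.50^1·0.50^2 = 0.3750000
1 − 0.5000000 = 0.5000000

0.50000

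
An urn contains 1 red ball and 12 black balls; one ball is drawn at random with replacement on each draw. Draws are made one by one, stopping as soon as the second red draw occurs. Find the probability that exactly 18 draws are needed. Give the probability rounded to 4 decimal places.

0.0279

Y = trial on which the second success occurs; negative binomial, r=2, p=0.076923.
P(Y=18) = C(17,1) · p^2 · (1−p)^16
= 17 · 0.0059172 · 0.27785 = 0.027949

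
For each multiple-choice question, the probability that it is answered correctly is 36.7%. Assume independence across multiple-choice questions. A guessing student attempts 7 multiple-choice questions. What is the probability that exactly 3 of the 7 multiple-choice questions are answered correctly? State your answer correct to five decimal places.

0.27777

X ~ Binomial(n=7, p=0.367).
P(X=3) = C(7,3) · p^3 · (1−p)^4
= 35 · 0.049431 · 0.16055 = 0.2777673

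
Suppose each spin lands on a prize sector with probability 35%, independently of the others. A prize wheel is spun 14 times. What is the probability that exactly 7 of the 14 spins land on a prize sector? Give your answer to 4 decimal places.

0.1082

X ~ Binomial(n=14, p=0.35).
P(X=7) = C(14,7) · p^7 · (1−p)^7
= 3432 · 0.00064339 · 0.049022 = 0.108247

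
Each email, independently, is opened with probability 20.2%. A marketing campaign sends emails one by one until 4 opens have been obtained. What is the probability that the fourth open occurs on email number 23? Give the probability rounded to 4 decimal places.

Y = trial on which the fourth success occurs; negative binomial, r=4, p=0.202.
P(Y=23) = C(22,3) · p^4 · (1−p)^19
= 1540 · 0.001665 · 0.013742 = 0.035236

0.0352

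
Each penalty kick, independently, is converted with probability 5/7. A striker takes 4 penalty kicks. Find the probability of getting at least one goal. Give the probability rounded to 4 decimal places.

0.9933

P(at least one) = 1 − P(none) = 1 − (1 − 0.714286)^4
= 1 − 0.006664 = 0.993336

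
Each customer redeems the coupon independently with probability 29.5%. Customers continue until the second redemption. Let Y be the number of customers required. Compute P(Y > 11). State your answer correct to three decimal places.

0.120

Needing more than 11 customers ⇔ fewer than 2 successes in the first 11. With X ~ Binomial(11, 0.295), P(Y > 11) = P(X ≤ 1).
  k=0: C(11,0)·0.295^0·0.705^11 = 0.02138
  k=1: C(11,1)·0.295^1·0.705^10 = 0.09843
P(X ≤ 1) = 0.11981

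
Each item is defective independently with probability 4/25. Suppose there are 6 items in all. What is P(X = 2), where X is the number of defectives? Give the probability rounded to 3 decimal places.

0.191

X ~ Binomial(n=6, p=0.16).
P(X=2) = C(6,2) · p^2 · (1−p)^4
= 15 · 0.0256 · 0.49787 = 0.19118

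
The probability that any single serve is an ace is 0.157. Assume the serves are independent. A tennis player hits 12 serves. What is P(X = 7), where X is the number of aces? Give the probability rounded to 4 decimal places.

0.0008

X ~ Binomial(n=12, p=0.157).
P(X=7) = C(12,7) · p^7 · (1−p)^5
= 792 · 2.3512e-06 · 0.42573 = 0.000793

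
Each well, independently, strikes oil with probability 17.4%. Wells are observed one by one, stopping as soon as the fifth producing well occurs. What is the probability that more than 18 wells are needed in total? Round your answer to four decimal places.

Needing more than 18 wells ⇔ fewer than 5 successes in the first 18. With X ~ Binomial(18, 0.174), P(Y > 18) = P(X ≤ 4).
  k=0: C(18,0)·0.174^0·0.826^18 = 0.032036
  k=1: C(18,1)·0.174^1·0.826^17 = 0.121474
  k=2: C(18,2)·0.174^2·0.826^16 = 0.217506
  k=3: C(18,3)·0.174^3·0.826^15 = 0.244365
  k=4: C(18,4)·0.174^4·0.826^14 = 0.193036
P(X ≤ 4) = 0.808417

0.8084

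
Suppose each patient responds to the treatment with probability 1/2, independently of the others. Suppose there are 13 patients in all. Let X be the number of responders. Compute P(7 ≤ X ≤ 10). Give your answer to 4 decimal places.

0.4888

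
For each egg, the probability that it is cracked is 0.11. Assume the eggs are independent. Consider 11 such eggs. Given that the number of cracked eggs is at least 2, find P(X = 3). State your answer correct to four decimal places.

X ~ Binomial(11, 0.11). Want P(X=3 | X≥2) = P(X=3) / P(X≥2).
P(X=3) = C(11,3)·0.11^3·0.89^8 = 0.086453
P(X≥2) = 1 − 0.277517 − 0.377299 = 0.345184
Ratio = 0.086453 / 0.345184 = 0.250456

0.2505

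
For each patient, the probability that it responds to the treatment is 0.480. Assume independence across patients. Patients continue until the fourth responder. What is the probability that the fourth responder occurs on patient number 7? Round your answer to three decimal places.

0.149

Y = trial on which the fourth success occurs; negative binomial, r=4, p=0.48.
P(Y=7) = C(6,3) · p^4 · (1−p)^3
= 20 · 0.053084 · 0.14061 = 0.14928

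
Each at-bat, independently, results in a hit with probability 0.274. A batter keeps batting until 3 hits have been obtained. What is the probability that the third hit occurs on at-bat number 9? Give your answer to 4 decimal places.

0.0843

Y = trial on which the third success occurs; negative binomial, r=3, p=0.274.
P(Y=9) = C(8,2) · p^3 · (1−p)^6
= 28 · 0.020571 · 0.14643 = 0.084339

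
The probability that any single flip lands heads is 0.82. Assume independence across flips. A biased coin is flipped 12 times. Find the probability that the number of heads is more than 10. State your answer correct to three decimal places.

X ~ Binomial(12, 0.82); P(X ≥ 11) = Σ C(12,k) p^k (1−p)^(12−k) over k:
  k=11: C(12,11)·0.82^11·0.18^1 = 0.24345
  k=12: C(12,12)·0.82^12·0.18^0 = 0.09242
Total = 0.33587

0.336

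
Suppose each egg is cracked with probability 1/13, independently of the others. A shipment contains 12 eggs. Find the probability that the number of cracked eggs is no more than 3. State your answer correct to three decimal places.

0.990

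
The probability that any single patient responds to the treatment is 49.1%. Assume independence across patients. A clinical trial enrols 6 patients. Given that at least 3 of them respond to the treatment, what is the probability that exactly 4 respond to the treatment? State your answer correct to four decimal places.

X ~ Binomial(6, 0.491). Want P(X=4 | X≥3) = P(X=4) / P(X≥3).
P(X=4) = C(6,4)·0.491^4·0.509^2 = 0.225867
P(X≥3) = 1 − 0.017390 − 0.100652 − 0.242731 = 0.639227
Ratio = 0.225867 / 0.639227 = 0.353344

0.3533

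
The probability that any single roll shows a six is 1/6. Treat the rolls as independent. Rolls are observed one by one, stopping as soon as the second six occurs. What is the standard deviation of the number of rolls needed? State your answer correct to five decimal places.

Y = total rolls until the second success; negative binomial with r=2, p=0.166667.
SD(Y) = √[r(1−p)/p²] = √(60.0000000) = 7.7459667

7.74597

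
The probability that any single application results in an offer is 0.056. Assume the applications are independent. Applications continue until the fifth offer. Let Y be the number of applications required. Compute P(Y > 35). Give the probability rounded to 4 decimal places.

0.9560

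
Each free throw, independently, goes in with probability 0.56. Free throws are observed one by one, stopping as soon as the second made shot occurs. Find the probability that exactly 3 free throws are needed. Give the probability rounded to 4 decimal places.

Y = trial on which the second success occurs; negative binomial, r=2, p=0.56.
P(Y=3) = C(2,1) · p^2 · (1−p)^1
= 2 · 0.3136 · 0.44 = 0.275968

0.2760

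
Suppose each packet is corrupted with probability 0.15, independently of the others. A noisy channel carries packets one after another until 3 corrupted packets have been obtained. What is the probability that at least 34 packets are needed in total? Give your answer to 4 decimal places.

0.1090

Needing more than 33 packets ⇔ fewer than 3 successes in the first 33. With X ~ Binomial(33, 0.15), P(Y > 33) = P(X ≤ 2).
  k=0: C(33,0)·0.15^0·0.85^33 = 0.004686
  k=1: C(33,1)·0.15^1·0.85^32 = 0.027290
  k=2: C(33,2)·0.15^2·0.85^31 = 0.077055
P(X ≤ 2) = 0.109032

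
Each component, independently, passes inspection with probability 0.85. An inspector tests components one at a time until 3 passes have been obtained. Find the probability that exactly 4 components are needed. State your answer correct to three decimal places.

Y = trial on which the third success occurs; negative binomial, r=3, p=0.85.
P(Y=4) = C(3,2) · p^3 · (1−p)^1
= 3 · 0.61413 · 0.15 = 0.27636

0.276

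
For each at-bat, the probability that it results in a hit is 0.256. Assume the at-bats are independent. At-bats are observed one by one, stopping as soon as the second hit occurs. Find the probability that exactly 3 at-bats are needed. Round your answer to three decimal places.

Y = trial on which the second success occurs; negative binomial, r=2, p=0.256.
P(Y=3) = C(2,1) · p^2 · (1−p)^1
= 2 · 0.065536 · 0.744 = 0.09752

0.098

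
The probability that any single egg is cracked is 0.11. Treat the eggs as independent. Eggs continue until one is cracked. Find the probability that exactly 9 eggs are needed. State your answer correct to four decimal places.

0.0433

Geometric (trials to first success), p = 0.11.
P(Y = 9) = (1−p)^8 · p = 0.39366 · 0.11 = 0.043302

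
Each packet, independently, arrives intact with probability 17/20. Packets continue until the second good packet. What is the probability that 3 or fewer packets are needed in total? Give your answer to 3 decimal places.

0.939

Finishing within 3 packets ⇔ at least 2 successes in the first 3. With X ~ Binomial(3, 0.85), P(Y ≤ 3) = 1 − P(X ≤ 1).
  k=0: C(3,0)·0.85^0·0.15^3 = 0.00337
  k=1: C(3,1)·0.85^1·0.15^2 = 0.05738
1 − 0.06075 = 0.93925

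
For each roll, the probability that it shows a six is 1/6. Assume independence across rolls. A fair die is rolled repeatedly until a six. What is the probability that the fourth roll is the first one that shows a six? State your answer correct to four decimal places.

0.0965

Geometric (trials to first success), p = 0.166667.
P(Y = 4) = (1−p)^3 · p = 0.5787 · 0.166667 = 0.096451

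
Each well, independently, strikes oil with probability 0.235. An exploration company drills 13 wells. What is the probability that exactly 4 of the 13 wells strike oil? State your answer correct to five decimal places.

0.19567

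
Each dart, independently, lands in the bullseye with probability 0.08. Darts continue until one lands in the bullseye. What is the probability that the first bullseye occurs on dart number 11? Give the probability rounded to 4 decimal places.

Geometric (trials to first success), p = 0.08.
P(Y = 11) = (1−p)^10 · p = 0.43439 · 0.08 = 0.034751

0.0348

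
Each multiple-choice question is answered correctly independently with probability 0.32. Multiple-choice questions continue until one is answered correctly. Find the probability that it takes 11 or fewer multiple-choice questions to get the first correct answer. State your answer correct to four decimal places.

Y = number of multiple-choice questions to the first success; geometric, p = 0.32.
P(Y ≤ 11) = 1 − (1−p)^11 = 1 − 0.014375 = 0.985625

0.9856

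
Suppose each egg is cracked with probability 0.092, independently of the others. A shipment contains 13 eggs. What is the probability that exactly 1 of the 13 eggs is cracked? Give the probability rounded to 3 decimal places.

X ~ Binomial(n=13, p=0.092).
P(X=1) = C(13,1) · p^1 · (1−p)^12
= 13 · 0.092 · 0.31407 = 0.37563

0.376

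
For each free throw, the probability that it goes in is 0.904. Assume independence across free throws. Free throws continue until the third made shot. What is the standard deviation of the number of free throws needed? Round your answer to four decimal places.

0.5936

Y = total free throws until the third success; negative binomial with r=3, p=0.904.
SD(Y) = √[r(1−p)/p²] = √(0.352416) = 0.593646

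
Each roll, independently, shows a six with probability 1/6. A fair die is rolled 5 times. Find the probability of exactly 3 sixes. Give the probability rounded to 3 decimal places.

0.032

X ~ Binomial(n=5, p=0.166667).
P(X=3) = C(5,3) · p^3 · (1−p)^2
= 10 · 0.0046296 · 0.69444 = 0.03215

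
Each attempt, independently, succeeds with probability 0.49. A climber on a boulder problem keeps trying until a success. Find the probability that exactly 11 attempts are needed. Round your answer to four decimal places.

0.0006

Geometric (trials to first success), p = 0.49.
P(Y = 11) = (1−p)^10 · p = 0.0011904 · 0.49 = 0.000583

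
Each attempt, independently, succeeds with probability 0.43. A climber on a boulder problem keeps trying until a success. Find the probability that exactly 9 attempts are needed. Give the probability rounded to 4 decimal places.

Geometric (trials to first success), p = 0.43.
P(Y = 9) = (1−p)^8 · p = 0.011143 · 0.43 = 0.004791

0.0048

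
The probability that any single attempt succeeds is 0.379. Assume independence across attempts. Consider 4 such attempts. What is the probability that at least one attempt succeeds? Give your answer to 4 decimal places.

0.8513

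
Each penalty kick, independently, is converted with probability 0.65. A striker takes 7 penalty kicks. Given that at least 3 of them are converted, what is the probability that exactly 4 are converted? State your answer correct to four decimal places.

0.2836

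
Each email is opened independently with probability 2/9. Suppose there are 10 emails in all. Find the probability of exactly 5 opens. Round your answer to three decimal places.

X ~ Binomial(n=10, p=0.222222).
P(X=5) = C(10,5) · p^5 · (1−p)^5
= 252 · 0.00054192 · 0.28463 = 0.03887

0.039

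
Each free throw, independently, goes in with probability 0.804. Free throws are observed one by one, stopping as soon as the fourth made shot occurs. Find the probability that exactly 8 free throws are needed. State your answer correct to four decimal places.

0.0216

Y = trial on which the fourth success occurs; negative binomial, r=4, p=0.804.
P(Y=8) = C(7,3) · p^4 · (1−p)^4
= 35 · 0.41785 · 0.0014758 = 0.021583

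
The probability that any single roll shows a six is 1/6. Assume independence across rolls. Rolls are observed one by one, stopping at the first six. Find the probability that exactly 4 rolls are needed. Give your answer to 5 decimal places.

Geometric (trials to first success), p = 0.166667.
P(Y = 4) = (1−p)^3 · p = 0.5787 · 0.166667 = 0.0964506

0.09645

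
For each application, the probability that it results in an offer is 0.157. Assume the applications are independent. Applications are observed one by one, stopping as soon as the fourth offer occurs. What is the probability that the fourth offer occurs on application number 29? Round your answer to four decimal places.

Y = trial on which the fourth success occurs; negative binomial, r=4, p=0.157.
P(Y=29) = C(28,3) · p^4 · (1−p)^25
= 3276 · 0.00060757 · 0.013986 = 0.027838

0.0278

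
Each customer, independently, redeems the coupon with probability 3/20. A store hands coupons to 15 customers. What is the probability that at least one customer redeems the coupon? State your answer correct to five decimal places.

P(at least one) = 1 − P(none) = 1 − (1 − 0.15)^15
= 1 − 0.0873542 = 0.9126458

0.91265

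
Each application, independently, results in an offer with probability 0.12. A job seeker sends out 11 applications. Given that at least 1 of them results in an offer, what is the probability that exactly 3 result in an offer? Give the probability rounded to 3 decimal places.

0.136

X ~ Binomial(11, 0.12). Want P(X=3 | X≥1) = P(X=3) / P(X≥1).
P(X=3) = C(11,3)·0.12^3·0.88^8 = 0.10254
P(X≥1) = 1 − 0.24508 = 0.75492
Ratio = 0.10254 / 0.75492 = 0.13583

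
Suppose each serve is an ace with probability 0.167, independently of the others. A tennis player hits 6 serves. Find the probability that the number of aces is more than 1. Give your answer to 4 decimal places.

0.2640

X ~ Binomial(6, 0.167); P(X ≥ 2) = Σ C(6,k) p^k (1−p)^(6−k) over k:
  k=2: C(6,2)·0.167^2·0.833^4 = 0.201421
  k=3: C(6,3)·0.167^3·0.833^3 = 0.053841
  k=4: C(6,4)·0.167^4·0.833^2 = 0.008096
  k=5: C(6,5)·0.167^5·0.833^1 = 0.000649
  k=6: C(6,6)·0.167^6·0.833^0 = 0.000022
Total = 0.264028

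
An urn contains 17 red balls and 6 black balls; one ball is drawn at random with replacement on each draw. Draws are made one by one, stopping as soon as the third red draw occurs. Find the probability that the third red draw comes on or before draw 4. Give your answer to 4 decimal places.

0.7198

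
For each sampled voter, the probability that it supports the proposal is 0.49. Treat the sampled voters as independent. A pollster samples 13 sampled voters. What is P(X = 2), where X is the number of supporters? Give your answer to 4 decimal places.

0.0114

X ~ Binomial(n=13, p=0.49).
P(X=2) = C(13,2) · p^2 · (1−p)^11
= 78 · 0.2401 · 0.00060712 = 0.011370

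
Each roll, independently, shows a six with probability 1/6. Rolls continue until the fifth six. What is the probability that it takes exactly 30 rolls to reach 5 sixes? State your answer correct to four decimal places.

0.0320

Y = trial on which the fifth success occurs; negative binomial, r=5, p=0.166667.
P(Y=30) = C(29,4) · p^5 · (1−p)^25
= 23751 · 0.0001286 · 0.010483 = 0.032018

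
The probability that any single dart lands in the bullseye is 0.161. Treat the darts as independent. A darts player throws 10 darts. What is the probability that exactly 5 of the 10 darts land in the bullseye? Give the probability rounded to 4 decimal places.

X ~ Binomial(n=10, p=0.161).
P(X=5) = C(10,5) · p^5 · (1−p)^5
= 252 · 0.00010818 · 0.41573 = 0.011333

0.0113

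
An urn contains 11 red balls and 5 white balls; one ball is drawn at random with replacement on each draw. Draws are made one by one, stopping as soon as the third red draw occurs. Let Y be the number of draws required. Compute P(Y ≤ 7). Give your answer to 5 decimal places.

0.96565

Finishing within 7 draws ⇔ at least 3 successes in the first 7. With X ~ Binomial(7, 0.6875), P(Y ≤ 7) = 1 − P(X ≤ 2).
  k=0: C(7,0)·0.6875^0·0.3125^7 = 0.0002910
  k=1: C(7,1)·0.6875^1·0.3125^6 = 0.0044820
  k=2: C(7,2)·0.6875^2·0.3125^5 = 0.0295811
1 − 0.0343542 = 0.9656458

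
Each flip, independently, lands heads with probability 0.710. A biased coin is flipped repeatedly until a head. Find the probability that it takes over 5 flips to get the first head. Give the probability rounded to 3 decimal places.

0.002

Y = number of flips to the first success; geometric, p = 0.71.
P(Y > 5) = P(first 5 all fail) = (1−p)^5 = 0.00205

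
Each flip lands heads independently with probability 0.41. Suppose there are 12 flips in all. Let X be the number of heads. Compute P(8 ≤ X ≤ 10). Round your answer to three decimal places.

0.066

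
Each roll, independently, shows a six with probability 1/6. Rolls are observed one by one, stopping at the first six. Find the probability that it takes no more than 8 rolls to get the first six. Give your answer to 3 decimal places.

Y = number of rolls to the first success; geometric, p = 0.166667.
P(Y ≤ 8) = 1 − (1−p)^8 = 1 − 0.23257 = 0.76743

0.767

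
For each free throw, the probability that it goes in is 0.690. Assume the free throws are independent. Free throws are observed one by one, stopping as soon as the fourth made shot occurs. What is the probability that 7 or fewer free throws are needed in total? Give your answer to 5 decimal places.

0.86063

Finishing within 7 free throws ⇔ at least 4 successes in the first 7. With X ~ Binomial(7, 0.69), P(Y ≤ 7) = 1 − P(X ≤ 3).
  k=0: C(7,0)·0.69^0·0.31^7 = 0.0002751
  k=1: C(7,1)·0.69^1·0.31^6 = 0.0042866
  k=2: C(7,2)·0.69^2·0.31^5 = 0.0286237
  k=3: C(7,3)·0.69^3·0.31^4 = 0.1061847
1 − 0.1393702 = 0.8606298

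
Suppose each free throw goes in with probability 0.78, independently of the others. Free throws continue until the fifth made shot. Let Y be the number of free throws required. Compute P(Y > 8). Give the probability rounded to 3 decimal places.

0.076

Needing more than 8 free throws ⇔ fewer than 5 successes in the first 8. With X ~ Binomial(8, 0.78), P(Y > 8) = P(X ≤ 4).
  k=0: C(8,0)·0.78^0·0.22^8 = 0.00001
  k=1: C(8,1)·0.78^1·0.22^7 = 0.00016
  k=2: C(8,2)·0.78^2·0.22^6 = 0.00193
  k=3: C(8,3)·0.78^3·0.22^5 = 0.01370
  k=4: C(8,4)·0.78^4·0.22^4 = 0.06070
P(X ≤ 4) = 0.07649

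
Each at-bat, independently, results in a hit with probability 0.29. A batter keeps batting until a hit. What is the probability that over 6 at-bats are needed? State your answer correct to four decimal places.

0.1281

Y = number of at-bats to the first success; geometric, p = 0.29.
P(Y > 6) = P(first 6 all fail) = (1−p)^6 = 0.128100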